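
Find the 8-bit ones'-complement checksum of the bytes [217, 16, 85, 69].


Sum = 387 mod 256 = 131
Complement = 124

124


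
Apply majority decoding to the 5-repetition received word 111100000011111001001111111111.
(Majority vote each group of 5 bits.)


Groups: 11110, 00000, 11111, 00100, 11111, 11111
Majority votes: 101011

101011


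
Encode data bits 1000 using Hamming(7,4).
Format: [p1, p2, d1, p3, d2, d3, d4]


Parity bits: p1=1, p2=1, p3=0

1110000


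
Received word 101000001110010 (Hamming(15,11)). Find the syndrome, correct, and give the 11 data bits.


Syndrome = 4: error at position 4

Data: 10001110010 (corrected bit 4)


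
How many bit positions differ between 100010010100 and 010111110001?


XOR: 110101100101
Count of 1s: 7

7


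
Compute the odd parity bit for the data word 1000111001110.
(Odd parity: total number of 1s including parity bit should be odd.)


Number of 1s in data: 7
Parity bit: 0

0


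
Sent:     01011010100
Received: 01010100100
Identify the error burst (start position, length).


XOR: 00001110000

Burst at position 4, length 3


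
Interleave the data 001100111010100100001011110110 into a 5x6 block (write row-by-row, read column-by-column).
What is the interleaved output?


Matrix:
  001100
  111010
  100100
  001011
  110110
Read columns: 011010100111010101010101100010

011010100111010101010101100010


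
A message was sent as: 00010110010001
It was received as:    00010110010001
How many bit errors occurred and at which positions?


XOR: 00000000000000

0 errors (received matches sent)


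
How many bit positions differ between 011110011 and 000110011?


XOR: 011000000
Count of 1s: 2

2


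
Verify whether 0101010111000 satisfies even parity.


Number of 1s: 6

Yes, parity is correct (6 ones)


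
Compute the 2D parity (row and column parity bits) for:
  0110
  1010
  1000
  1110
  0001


Row parities: 00111
Column parities: 1011

Row P: 00111, Col P: 1011, Corner: 1


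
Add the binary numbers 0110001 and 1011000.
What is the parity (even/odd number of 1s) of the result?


0110001 = 49
1011000 = 88
Sum = 137 = 10001001
1s count = 3

odd parity (3 ones in 10001001)


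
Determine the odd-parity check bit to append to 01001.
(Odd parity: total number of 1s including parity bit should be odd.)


Number of 1s in data: 2
Parity bit: 1

1


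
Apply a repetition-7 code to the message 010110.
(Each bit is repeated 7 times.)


Each bit -> 7 copies

000000011111110000000111111111111110000000


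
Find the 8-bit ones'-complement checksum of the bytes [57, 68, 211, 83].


Sum = 419 mod 256 = 163
Complement = 92

92


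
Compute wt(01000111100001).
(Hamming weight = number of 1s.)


Counting 1s in 01000111100001

6


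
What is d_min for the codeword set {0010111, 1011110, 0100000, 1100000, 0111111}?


Comparing all pairs, minimum distance: 1
Can detect 0 errors, correct 0 errors

1


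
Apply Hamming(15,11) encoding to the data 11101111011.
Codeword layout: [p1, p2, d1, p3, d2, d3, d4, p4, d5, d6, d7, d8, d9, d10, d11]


Parity bits: p1=1, p2=0, p3=1, p4=0

101111001111011


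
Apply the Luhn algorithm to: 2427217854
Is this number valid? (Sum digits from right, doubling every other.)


Luhn sum = 42
42 mod 10 = 2

Invalid (Luhn sum mod 10 = 2)


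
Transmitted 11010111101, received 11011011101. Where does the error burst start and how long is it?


XOR: 00001100000

Burst at position 4, length 2


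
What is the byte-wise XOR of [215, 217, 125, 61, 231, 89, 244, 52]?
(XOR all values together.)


XOR chain: 215 ^ 217 ^ 125 ^ 61 ^ 231 ^ 89 ^ 244 ^ 52 = 48

48


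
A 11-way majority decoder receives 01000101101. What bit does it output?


Ones: 5 out of 11
Threshold: 6

0 (5/11 voted 1)


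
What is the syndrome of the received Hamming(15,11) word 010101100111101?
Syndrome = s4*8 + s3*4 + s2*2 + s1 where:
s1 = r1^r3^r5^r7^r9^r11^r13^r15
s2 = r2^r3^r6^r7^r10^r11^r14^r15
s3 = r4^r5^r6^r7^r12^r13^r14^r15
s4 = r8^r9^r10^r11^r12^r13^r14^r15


s1=0, s2=0, s3=0, s4=1

Syndrome = 8 (error at position 8)


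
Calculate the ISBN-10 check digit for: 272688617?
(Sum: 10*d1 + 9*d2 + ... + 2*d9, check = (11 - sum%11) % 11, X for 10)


Weighted sum: 270
270 mod 11 = 6

Check digit: 5


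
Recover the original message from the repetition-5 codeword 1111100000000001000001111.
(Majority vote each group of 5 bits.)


Groups: 11111, 00000, 00000, 10000, 01111
Majority votes: 10001

10001


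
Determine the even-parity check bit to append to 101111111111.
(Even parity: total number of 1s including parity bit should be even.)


Number of 1s in data: 11
Parity bit: 1

1


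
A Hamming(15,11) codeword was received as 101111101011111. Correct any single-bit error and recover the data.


Syndrome = 0: no error detected

Data: 11111011111 (no errors)


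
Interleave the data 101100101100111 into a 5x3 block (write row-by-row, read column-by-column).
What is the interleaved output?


Matrix:
  101
  100
  101
  100
  111
Read columns: 111110000110101

111110000110101


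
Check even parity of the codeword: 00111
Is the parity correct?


Number of 1s: 3

No, parity error (3 ones)


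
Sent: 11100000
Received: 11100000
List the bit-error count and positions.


XOR: 00000000

0 errors (received matches sent)


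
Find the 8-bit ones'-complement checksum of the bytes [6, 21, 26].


Sum = 53 mod 256 = 53
Complement = 202

202


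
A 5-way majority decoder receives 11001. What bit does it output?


Ones: 3 out of 5
Threshold: 3

1 (3/5 voted 1)


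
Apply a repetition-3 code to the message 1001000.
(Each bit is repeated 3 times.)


Each bit -> 3 copies

111000000111000000000


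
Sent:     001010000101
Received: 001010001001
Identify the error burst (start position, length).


XOR: 000000001100

Burst at position 8, length 2


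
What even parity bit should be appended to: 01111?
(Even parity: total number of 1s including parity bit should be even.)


Number of 1s in data: 4
Parity bit: 0

0


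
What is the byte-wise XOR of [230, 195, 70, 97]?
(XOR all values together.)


XOR chain: 230 ^ 195 ^ 70 ^ 97 = 2

2


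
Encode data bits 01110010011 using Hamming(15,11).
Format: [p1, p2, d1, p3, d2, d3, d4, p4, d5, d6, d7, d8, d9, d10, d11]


Parity bits: p1=0, p2=1, p3=1, p4=1

010111110010011


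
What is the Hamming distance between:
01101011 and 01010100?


XOR: 00111111
Count of 1s: 6

6


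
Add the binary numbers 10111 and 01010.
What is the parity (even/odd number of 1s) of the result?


10111 = 23
01010 = 10
Sum = 33 = 100001
1s count = 2

even parity (2 ones in 100001)


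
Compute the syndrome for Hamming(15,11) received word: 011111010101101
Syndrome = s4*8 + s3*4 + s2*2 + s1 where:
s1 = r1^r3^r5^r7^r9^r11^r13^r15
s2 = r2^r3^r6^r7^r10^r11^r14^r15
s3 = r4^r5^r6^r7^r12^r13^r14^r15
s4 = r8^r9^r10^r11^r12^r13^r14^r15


s1=0, s2=1, s3=0, s4=1

Syndrome = 10 (error at position 10)


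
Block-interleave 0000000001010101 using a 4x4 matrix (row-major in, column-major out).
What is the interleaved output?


Matrix:
  0000
  0000
  0101
  0101
Read columns: 0000001100000011

0000001100000011


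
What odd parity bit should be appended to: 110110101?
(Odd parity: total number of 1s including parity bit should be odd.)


Number of 1s in data: 6
Parity bit: 1

1


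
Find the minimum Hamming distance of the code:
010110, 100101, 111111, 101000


Comparing all pairs, minimum distance: 3
Can detect 2 errors, correct 1 errors

3


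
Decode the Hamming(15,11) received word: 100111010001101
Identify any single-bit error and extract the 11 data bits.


Syndrome = 0: no error detected

Data: 01100001101 (no errors)


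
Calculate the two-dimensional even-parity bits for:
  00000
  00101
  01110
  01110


Row parities: 0011
Column parities: 00101

Row P: 0011, Col P: 00101, Corner: 0


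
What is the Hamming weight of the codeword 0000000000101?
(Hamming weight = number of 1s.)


Counting 1s in 0000000000101

2


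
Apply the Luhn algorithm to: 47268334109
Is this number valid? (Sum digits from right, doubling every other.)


Luhn sum = 49
49 mod 10 = 9

Invalid (Luhn sum mod 10 = 9)


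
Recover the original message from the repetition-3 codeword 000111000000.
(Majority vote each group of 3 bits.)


Groups: 000, 111, 000, 000
Majority votes: 0100

0100


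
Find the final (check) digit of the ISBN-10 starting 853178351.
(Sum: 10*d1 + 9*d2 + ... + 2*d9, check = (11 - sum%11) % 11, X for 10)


Weighted sum: 267
267 mod 11 = 3

Check digit: 8


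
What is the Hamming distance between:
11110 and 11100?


XOR: 00010
Count of 1s: 1

1


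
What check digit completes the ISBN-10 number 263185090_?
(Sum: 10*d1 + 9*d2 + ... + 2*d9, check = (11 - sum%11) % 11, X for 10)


Weighted sum: 205
205 mod 11 = 7

Check digit: 4


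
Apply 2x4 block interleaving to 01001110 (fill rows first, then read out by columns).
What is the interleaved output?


Matrix:
  0100
  1110
Read columns: 01110100

01110100


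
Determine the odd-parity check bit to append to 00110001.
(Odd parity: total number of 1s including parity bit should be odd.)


Number of 1s in data: 3
Parity bit: 0

0


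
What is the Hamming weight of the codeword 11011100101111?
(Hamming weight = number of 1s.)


Counting 1s in 11011100101111

10


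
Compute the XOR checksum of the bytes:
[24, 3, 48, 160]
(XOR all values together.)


XOR chain: 24 ^ 3 ^ 48 ^ 160 = 139

139


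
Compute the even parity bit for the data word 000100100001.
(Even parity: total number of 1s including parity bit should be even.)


Number of 1s in data: 3
Parity bit: 1

1


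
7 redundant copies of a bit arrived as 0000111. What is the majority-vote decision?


Ones: 3 out of 7
Threshold: 4

0 (3/7 voted 1)


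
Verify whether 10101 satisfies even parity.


Number of 1s: 3

No, parity error (3 ones)


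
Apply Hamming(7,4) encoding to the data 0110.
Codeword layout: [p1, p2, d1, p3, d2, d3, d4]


Parity bits: p1=1, p2=1, p3=0

1100110


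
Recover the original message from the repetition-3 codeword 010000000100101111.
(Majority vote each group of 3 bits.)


Groups: 010, 000, 000, 100, 101, 111
Majority votes: 000011

000011


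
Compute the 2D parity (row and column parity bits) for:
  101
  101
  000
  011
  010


Row parities: 00001
Column parities: 001

Row P: 00001, Col P: 001, Corner: 1


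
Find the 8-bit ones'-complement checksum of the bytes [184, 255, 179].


Sum = 618 mod 256 = 106
Complement = 149

149


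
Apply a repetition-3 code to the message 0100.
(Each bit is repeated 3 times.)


Each bit -> 3 copies

000111000000


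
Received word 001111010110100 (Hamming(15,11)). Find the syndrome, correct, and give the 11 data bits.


Syndrome = 0: no error detected

Data: 11100110100 (no errors)


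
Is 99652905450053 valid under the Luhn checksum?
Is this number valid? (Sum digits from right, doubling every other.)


Luhn sum = 61
61 mod 10 = 1

Invalid (Luhn sum mod 10 = 1)


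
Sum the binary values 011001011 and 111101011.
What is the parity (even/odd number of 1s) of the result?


011001011 = 203
111101011 = 491
Sum = 694 = 1010110110
1s count = 6

even parity (6 ones in 1010110110)


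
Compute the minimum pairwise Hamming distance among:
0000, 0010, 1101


Comparing all pairs, minimum distance: 1
Can detect 0 errors, correct 0 errors

1


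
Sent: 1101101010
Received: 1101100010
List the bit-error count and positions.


XOR: 0000001000

1 error(s) at position(s): 6


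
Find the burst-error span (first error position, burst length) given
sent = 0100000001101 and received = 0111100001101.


XOR: 0011100000000

Burst at position 2, length 3


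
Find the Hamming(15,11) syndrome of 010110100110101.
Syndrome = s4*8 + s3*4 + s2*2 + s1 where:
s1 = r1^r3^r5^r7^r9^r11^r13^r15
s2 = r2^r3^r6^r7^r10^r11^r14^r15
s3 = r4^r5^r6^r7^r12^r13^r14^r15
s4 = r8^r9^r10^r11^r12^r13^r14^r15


s1=1, s2=1, s3=1, s4=0

Syndrome = 7 (error at position 7)


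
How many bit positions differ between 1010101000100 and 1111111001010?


XOR: 0101010001110
Count of 1s: 6

6


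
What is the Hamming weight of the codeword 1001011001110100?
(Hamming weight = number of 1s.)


Counting 1s in 1001011001110100

8


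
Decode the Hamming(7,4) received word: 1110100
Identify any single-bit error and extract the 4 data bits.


Syndrome = 5: error at position 5

Data: 1000 (corrected bit 5)


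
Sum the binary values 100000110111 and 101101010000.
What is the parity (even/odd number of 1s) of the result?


100000110111 = 2103
101101010000 = 2896
Sum = 4999 = 1001110000111
1s count = 7

odd parity (7 ones in 1001110000111)


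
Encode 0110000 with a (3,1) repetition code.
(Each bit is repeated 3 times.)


Each bit -> 3 copies

000111111000000000000


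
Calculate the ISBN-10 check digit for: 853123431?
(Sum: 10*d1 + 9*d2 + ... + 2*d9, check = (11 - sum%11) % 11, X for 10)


Weighted sum: 210
210 mod 11 = 1

Check digit: X


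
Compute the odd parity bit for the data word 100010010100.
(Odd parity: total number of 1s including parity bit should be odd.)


Number of 1s in data: 4
Parity bit: 1

1


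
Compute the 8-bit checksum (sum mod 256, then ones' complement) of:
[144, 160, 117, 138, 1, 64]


Sum = 624 mod 256 = 112
Complement = 143

143


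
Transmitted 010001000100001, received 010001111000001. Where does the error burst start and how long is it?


XOR: 000000111100000

Burst at position 6, length 4


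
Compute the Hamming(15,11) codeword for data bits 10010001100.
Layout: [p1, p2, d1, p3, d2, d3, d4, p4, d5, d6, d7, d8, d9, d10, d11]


Parity bits: p1=1, p2=0, p3=1, p4=0

101100100001100


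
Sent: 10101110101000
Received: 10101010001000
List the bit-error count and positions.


XOR: 00000100100000

2 error(s) at position(s): 5, 8


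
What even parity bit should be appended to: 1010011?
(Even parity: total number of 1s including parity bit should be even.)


Number of 1s in data: 4
Parity bit: 0

0


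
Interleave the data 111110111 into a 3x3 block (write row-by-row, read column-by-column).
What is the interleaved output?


Matrix:
  111
  110
  111
Read columns: 111111101

111111101


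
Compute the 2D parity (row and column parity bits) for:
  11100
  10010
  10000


Row parities: 101
Column parities: 11110

Row P: 101, Col P: 11110, Corner: 0


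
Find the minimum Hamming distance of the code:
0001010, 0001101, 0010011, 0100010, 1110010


Comparing all pairs, minimum distance: 2
Can detect 1 errors, correct 0 errors

2


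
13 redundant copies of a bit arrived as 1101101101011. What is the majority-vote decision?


Ones: 9 out of 13
Threshold: 7

1 (9/13 voted 1)


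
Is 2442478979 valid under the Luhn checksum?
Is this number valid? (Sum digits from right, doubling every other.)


Luhn sum = 63
63 mod 10 = 3

Invalid (Luhn sum mod 10 = 3)


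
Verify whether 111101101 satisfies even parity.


Number of 1s: 7

No, parity error (7 ones)


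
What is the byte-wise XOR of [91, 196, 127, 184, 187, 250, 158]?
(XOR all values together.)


XOR chain: 91 ^ 196 ^ 127 ^ 184 ^ 187 ^ 250 ^ 158 = 135

135


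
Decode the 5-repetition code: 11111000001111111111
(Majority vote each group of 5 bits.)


Groups: 11111, 00000, 11111, 11111
Majority votes: 1011

1011


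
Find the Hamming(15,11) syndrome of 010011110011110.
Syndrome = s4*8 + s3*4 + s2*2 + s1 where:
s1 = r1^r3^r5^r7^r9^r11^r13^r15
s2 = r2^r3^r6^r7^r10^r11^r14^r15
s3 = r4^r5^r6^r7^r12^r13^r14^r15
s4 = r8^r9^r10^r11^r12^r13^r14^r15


s1=0, s2=1, s3=0, s4=1

Syndrome = 10 (error at position 10)


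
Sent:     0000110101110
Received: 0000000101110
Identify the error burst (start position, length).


XOR: 0000110000000

Burst at position 4, length 2


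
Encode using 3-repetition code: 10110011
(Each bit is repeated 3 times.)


Each bit -> 3 copies

111000111111000000111111


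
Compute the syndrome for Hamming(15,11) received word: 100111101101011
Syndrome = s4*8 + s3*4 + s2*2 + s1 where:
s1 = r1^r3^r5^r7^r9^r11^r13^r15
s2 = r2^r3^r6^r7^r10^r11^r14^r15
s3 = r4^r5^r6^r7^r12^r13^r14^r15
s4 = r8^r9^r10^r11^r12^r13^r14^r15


s1=1, s2=1, s3=1, s4=1

Syndrome = 15 (error at position 15)


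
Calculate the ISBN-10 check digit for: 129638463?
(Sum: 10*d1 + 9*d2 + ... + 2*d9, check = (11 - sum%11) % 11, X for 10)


Weighted sum: 240
240 mod 11 = 9

Check digit: 2


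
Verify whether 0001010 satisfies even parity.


Number of 1s: 2

Yes, parity is correct (2 ones)


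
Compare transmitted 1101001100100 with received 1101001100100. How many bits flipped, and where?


XOR: 0000000000000

0 errors (received matches sent)


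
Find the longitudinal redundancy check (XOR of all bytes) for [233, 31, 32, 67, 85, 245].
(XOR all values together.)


XOR chain: 233 ^ 31 ^ 32 ^ 67 ^ 85 ^ 245 = 53

53


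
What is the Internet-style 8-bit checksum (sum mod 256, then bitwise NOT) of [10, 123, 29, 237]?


Sum = 399 mod 256 = 143
Complement = 112

112


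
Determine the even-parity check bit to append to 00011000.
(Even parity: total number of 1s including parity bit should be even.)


Number of 1s in data: 2
Parity bit: 0

0


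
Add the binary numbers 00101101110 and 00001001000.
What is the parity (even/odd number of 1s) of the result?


00101101110 = 366
00001001000 = 72
Sum = 438 = 110110110
1s count = 6

even parity (6 ones in 110110110)


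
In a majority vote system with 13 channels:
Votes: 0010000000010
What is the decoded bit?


Ones: 2 out of 13
Threshold: 7

0 (2/13 voted 1)


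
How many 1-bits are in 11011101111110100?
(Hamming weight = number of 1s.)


Counting 1s in 11011101111110100

12


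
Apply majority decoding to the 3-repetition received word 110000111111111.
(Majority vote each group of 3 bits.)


Groups: 110, 000, 111, 111, 111
Majority votes: 10111

10111


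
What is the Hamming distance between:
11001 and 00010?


XOR: 11011
Count of 1s: 4

4


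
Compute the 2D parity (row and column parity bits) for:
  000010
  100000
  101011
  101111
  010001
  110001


Row parities: 110101
Column parities: 000110

Row P: 110101, Col P: 000110, Corner: 0


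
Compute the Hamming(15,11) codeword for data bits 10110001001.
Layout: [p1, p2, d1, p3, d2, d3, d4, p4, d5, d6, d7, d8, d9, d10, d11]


Parity bits: p1=1, p2=0, p3=0, p4=0

101001100001001


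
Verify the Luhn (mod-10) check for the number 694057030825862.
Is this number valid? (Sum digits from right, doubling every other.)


Luhn sum = 58
58 mod 10 = 8

Invalid (Luhn sum mod 10 = 8)


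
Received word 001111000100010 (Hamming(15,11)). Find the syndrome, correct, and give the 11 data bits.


Syndrome = 0: no error detected

Data: 11100100010 (no errors)


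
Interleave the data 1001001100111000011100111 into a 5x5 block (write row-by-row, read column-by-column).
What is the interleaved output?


Matrix:
  10010
  01100
  11100
  00111
  00111
Read columns: 1010001100011111001100011

1010001100011111001100011


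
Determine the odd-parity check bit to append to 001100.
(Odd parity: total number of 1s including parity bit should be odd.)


Number of 1s in data: 2
Parity bit: 1

1


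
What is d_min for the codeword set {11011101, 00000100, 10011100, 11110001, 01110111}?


Comparing all pairs, minimum distance: 2
Can detect 1 errors, correct 0 errors

2


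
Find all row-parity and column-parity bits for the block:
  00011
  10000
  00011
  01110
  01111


Row parities: 01010
Column parities: 10001

Row P: 01010, Col P: 10001, Corner: 0


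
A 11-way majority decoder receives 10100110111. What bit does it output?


Ones: 7 out of 11
Threshold: 6

1 (7/11 voted 1)


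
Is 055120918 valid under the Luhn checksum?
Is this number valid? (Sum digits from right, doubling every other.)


Luhn sum = 29
29 mod 10 = 9

Invalid (Luhn sum mod 10 = 9)


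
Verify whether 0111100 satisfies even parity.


Number of 1s: 4

Yes, parity is correct (4 ones)


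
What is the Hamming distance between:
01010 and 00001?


XOR: 01011
Count of 1s: 3

3


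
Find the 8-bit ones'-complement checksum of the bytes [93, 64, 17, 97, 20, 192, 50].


Sum = 533 mod 256 = 21
Complement = 234

234


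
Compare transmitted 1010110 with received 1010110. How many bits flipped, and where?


XOR: 0000000

0 errors (received matches sent)


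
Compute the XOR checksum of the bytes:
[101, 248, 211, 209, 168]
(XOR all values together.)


XOR chain: 101 ^ 248 ^ 211 ^ 209 ^ 168 = 55

55


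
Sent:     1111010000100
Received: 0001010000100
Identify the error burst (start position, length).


XOR: 1110000000000

Burst at position 0, length 3


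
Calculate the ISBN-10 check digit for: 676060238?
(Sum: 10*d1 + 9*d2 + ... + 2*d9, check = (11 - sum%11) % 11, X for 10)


Weighted sum: 240
240 mod 11 = 9

Check digit: 2


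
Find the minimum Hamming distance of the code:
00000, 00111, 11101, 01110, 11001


Comparing all pairs, minimum distance: 1
Can detect 0 errors, correct 0 errors

1


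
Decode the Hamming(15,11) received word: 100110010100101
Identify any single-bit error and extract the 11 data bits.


Syndrome = 0: no error detected

Data: 01000100101 (no errors)


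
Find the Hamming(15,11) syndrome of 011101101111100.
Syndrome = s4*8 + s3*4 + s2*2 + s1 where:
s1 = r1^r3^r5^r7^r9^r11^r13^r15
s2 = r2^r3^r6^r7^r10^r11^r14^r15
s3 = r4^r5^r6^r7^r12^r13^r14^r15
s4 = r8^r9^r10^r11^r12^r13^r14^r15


s1=1, s2=0, s3=1, s4=1

Syndrome = 13 (error at position 13)


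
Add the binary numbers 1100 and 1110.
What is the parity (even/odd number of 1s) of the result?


1100 = 12
1110 = 14
Sum = 26 = 11010
1s count = 3

odd parity (3 ones in 11010)


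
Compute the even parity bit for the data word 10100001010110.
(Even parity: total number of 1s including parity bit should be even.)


Number of 1s in data: 6
Parity bit: 0

0


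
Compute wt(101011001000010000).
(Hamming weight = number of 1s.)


Counting 1s in 101011001000010000

6


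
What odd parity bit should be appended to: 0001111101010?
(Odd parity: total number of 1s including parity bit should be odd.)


Number of 1s in data: 7
Parity bit: 0

0


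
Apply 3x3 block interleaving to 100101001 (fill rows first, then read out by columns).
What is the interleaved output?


Matrix:
  100
  101
  001
Read columns: 110000011

110000011


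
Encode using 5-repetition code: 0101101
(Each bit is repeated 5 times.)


Each bit -> 5 copies

00000111110000011111111110000011111


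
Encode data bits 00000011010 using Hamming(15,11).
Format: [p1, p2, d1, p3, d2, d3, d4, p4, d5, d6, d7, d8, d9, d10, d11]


Parity bits: p1=1, p2=0, p3=0, p4=1

100000010011010


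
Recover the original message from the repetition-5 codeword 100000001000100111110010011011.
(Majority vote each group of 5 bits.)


Groups: 10000, 00010, 00100, 11111, 00100, 11011
Majority votes: 000101

000101


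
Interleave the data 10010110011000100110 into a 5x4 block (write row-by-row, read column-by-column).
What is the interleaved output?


Matrix:
  1001
  0110
  0110
  0010
  0110
Read columns: 10000011010111110000

10000011010111110000


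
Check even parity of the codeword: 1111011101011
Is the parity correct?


Number of 1s: 10

Yes, parity is correct (10 ones)


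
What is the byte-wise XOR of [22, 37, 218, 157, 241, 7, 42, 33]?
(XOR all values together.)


XOR chain: 22 ^ 37 ^ 218 ^ 157 ^ 241 ^ 7 ^ 42 ^ 33 = 137

137


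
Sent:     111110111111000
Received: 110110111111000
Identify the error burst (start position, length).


XOR: 001000000000000

Burst at position 2, length 1


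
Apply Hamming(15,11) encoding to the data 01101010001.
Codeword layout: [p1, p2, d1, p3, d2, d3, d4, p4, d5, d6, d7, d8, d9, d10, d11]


Parity bits: p1=0, p2=1, p3=1, p4=1

010111011010001


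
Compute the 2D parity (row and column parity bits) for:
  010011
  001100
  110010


Row parities: 101
Column parities: 101101

Row P: 101, Col P: 101101, Corner: 0


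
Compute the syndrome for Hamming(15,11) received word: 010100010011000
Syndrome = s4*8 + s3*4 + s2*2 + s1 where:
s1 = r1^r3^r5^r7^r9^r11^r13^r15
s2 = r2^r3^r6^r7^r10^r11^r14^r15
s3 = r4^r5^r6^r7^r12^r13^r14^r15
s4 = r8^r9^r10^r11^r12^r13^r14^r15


s1=1, s2=0, s3=0, s4=1

Syndrome = 9 (error at position 9)


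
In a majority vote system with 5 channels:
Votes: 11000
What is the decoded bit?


Ones: 2 out of 5
Threshold: 3

0 (2/5 voted 1)


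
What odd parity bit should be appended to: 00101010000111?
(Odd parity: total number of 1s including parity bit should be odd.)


Number of 1s in data: 6
Parity bit: 1

1


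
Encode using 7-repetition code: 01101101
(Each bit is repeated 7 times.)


Each bit -> 7 copies

00000001111111111111100000001111111111111100000001111111


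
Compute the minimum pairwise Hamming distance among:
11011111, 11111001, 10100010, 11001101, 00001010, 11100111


Comparing all pairs, minimum distance: 2
Can detect 1 errors, correct 0 errors

2


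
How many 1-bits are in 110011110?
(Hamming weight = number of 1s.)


Counting 1s in 110011110

6


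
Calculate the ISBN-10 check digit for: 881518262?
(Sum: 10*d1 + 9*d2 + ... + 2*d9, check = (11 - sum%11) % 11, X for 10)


Weighted sum: 271
271 mod 11 = 7

Check digit: 4


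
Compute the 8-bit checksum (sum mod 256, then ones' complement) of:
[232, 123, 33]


Sum = 388 mod 256 = 132
Complement = 123

123


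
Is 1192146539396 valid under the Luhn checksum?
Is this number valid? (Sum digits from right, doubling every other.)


Luhn sum = 62
62 mod 10 = 2

Invalid (Luhn sum mod 10 = 2)


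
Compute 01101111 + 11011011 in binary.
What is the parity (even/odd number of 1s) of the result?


01101111 = 111
11011011 = 219
Sum = 330 = 101001010
1s count = 4

even parity (4 ones in 101001010)


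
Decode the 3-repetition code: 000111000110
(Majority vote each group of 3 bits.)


Groups: 000, 111, 000, 110
Majority votes: 0101

0101


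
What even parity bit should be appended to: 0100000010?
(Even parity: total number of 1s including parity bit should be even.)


Number of 1s in data: 2
Parity bit: 0

0


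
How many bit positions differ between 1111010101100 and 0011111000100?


XOR: 1100101101000
Count of 1s: 6

6


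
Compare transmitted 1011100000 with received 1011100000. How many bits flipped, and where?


XOR: 0000000000

0 errors (received matches sent)


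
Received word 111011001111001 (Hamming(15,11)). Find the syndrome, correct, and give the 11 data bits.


Syndrome = 8: error at position 8

Data: 11101111001 (corrected bit 8)


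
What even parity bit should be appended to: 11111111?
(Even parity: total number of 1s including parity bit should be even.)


Number of 1s in data: 8
Parity bit: 0

0


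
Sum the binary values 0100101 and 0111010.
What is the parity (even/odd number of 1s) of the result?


0100101 = 37
0111010 = 58
Sum = 95 = 1011111
1s count = 6

even parity (6 ones in 1011111)


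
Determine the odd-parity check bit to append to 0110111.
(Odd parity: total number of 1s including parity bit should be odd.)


Number of 1s in data: 5
Parity bit: 0

0


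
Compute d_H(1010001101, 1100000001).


XOR: 0110001100
Count of 1s: 4

4


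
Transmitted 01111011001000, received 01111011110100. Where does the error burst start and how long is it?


XOR: 00000000111100

Burst at position 8, length 4


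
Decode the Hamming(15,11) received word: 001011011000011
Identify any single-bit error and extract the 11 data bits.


Syndrome = 0: no error detected

Data: 11101000011 (no errors)


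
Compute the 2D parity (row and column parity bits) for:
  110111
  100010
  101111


Row parities: 101
Column parities: 111010

Row P: 101, Col P: 111010, Corner: 0


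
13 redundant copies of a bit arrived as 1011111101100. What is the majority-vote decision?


Ones: 9 out of 13
Threshold: 7

1 (9/13 voted 1)


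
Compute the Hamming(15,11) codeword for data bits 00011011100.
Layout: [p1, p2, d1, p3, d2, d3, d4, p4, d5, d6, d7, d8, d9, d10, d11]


Parity bits: p1=0, p2=0, p3=1, p4=0

000100101011100


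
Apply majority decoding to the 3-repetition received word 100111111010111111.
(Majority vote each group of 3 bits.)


Groups: 100, 111, 111, 010, 111, 111
Majority votes: 011011

011011


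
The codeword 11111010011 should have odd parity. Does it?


Number of 1s: 8

No, parity error (8 ones)


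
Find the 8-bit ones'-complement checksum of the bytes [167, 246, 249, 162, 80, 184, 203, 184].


Sum = 1475 mod 256 = 195
Complement = 60

60


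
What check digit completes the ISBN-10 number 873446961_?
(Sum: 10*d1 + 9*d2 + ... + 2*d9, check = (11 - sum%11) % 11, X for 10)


Weighted sum: 305
305 mod 11 = 8

Check digit: 3


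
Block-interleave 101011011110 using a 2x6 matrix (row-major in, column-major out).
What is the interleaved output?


Matrix:
  101011
  011110
Read columns: 100111011110

100111011110


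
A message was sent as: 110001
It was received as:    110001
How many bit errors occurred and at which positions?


XOR: 000000

0 errors (received matches sent)


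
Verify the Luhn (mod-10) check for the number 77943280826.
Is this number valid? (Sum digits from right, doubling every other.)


Luhn sum = 62
62 mod 10 = 2

Invalid (Luhn sum mod 10 = 2)


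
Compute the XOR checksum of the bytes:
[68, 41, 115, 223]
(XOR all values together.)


XOR chain: 68 ^ 41 ^ 115 ^ 223 = 193

193


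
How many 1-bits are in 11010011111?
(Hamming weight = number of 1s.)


Counting 1s in 11010011111

8


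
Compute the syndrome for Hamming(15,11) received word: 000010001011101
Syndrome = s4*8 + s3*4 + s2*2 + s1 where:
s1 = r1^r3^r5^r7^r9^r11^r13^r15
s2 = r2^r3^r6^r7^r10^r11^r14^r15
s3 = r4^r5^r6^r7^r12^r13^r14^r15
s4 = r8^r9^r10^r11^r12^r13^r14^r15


s1=1, s2=0, s3=0, s4=1

Syndrome = 9 (error at position 9)


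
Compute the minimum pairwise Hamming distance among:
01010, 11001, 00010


Comparing all pairs, minimum distance: 1
Can detect 0 errors, correct 0 errors

1


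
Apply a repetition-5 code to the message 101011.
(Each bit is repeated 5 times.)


Each bit -> 5 copies

111110000011111000001111111111


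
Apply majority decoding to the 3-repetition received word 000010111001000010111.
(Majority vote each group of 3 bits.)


Groups: 000, 010, 111, 001, 000, 010, 111
Majority votes: 0010001

0010001


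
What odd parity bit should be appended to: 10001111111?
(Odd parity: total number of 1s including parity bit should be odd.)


Number of 1s in data: 8
Parity bit: 1

1


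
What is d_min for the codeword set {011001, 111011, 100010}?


Comparing all pairs, minimum distance: 2
Can detect 1 errors, correct 0 errors

2


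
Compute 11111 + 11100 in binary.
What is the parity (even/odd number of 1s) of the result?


11111 = 31
11100 = 28
Sum = 59 = 111011
1s count = 5

odd parity (5 ones in 111011)


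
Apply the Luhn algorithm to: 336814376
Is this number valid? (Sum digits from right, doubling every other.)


Luhn sum = 45
45 mod 10 = 5

Invalid (Luhn sum mod 10 = 5)


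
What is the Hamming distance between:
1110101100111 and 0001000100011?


XOR: 1111101000100
Count of 1s: 7

7


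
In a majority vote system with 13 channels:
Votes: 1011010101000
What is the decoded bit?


Ones: 6 out of 13
Threshold: 7

0 (6/13 voted 1)


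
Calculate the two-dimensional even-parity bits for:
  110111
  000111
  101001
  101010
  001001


Row parities: 11110
Column parities: 111010

Row P: 11110, Col P: 111010, Corner: 0


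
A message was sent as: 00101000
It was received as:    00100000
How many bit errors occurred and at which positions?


XOR: 00001000

1 error(s) at position(s): 4


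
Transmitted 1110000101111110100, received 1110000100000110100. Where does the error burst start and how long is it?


XOR: 0000000001111000000

Burst at position 9, length 4


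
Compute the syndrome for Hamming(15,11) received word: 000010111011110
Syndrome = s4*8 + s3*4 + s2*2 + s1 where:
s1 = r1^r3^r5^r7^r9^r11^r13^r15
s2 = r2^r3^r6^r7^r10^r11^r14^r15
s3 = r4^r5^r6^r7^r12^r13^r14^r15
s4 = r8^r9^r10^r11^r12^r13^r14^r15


s1=1, s2=1, s3=1, s4=0

Syndrome = 7 (error at position 7)


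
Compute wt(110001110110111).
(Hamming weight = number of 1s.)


Counting 1s in 110001110110111

10


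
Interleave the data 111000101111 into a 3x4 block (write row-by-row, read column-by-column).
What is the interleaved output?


Matrix:
  1110
  0010
  1111
Read columns: 101101111001

101101111001


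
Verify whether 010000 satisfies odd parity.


Number of 1s: 1

Yes, parity is correct (1 ones)


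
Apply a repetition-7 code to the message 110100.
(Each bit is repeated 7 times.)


Each bit -> 7 copies

111111111111110000000111111100000000000000


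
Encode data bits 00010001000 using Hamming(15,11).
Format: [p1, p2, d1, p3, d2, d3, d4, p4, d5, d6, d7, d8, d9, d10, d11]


Parity bits: p1=1, p2=1, p3=0, p4=1

110000110001000


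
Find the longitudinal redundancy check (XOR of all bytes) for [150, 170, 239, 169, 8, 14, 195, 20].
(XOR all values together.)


XOR chain: 150 ^ 170 ^ 239 ^ 169 ^ 8 ^ 14 ^ 195 ^ 20 = 171

171


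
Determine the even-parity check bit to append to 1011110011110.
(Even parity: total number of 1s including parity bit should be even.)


Number of 1s in data: 9
Parity bit: 1

1


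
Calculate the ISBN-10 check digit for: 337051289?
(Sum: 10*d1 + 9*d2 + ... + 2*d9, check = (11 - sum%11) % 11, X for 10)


Weighted sum: 198
198 mod 11 = 0

Check digit: 0


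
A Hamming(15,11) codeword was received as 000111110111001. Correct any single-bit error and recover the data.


Syndrome = 10: error at position 10

Data: 01110011001 (corrected bit 10)


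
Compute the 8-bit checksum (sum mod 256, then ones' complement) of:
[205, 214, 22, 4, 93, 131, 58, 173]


Sum = 900 mod 256 = 132
Complement = 123

123


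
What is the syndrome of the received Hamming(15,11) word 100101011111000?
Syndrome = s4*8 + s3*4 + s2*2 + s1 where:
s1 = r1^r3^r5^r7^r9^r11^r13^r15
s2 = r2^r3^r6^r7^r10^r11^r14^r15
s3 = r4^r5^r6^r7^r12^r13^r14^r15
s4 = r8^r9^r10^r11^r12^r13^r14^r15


s1=1, s2=1, s3=1, s4=1

Syndrome = 15 (error at position 15)


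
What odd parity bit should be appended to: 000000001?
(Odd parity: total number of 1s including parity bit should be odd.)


Number of 1s in data: 1
Parity bit: 0

0


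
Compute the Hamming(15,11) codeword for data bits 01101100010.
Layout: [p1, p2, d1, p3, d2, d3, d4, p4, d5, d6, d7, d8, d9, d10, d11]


Parity bits: p1=0, p2=1, p3=1, p4=1

010111011100010


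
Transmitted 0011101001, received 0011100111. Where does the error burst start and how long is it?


XOR: 0000001110

Burst at position 6, length 3


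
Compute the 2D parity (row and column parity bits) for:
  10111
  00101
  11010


Row parities: 001
Column parities: 01000

Row P: 001, Col P: 01000, Corner: 1


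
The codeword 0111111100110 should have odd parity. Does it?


Number of 1s: 9

Yes, parity is correct (9 ones)


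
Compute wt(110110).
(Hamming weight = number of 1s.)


Counting 1s in 110110

4


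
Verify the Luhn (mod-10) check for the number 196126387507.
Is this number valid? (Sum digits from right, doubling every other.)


Luhn sum = 56
56 mod 10 = 6

Invalid (Luhn sum mod 10 = 6)


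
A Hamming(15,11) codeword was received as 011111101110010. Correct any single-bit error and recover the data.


Syndrome = 7: error at position 7

Data: 11101110010 (corrected bit 7)


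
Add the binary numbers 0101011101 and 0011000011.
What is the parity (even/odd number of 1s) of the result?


0101011101 = 349
0011000011 = 195
Sum = 544 = 1000100000
1s count = 2

even parity (2 ones in 1000100000)


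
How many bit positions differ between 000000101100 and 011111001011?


XOR: 011111100111
Count of 1s: 9

9


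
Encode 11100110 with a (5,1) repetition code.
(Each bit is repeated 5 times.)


Each bit -> 5 copies

1111111111111110000000000111111111100000


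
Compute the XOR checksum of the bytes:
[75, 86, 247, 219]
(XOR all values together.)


XOR chain: 75 ^ 86 ^ 247 ^ 219 = 49

49


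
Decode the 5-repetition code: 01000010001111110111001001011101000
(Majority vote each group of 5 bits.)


Groups: 01000, 01000, 11111, 10111, 00100, 10111, 01000
Majority votes: 0011010

0011010


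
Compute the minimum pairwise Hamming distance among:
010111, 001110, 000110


Comparing all pairs, minimum distance: 1
Can detect 0 errors, correct 0 errors

1


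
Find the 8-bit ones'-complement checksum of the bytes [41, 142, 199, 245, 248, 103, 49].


Sum = 1027 mod 256 = 3
Complement = 252

252


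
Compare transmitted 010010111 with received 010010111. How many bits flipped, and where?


XOR: 000000000

0 errors (received matches sent)


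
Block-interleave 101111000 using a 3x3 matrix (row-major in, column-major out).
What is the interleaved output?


Matrix:
  101
  111
  000
Read columns: 110010110

110010110


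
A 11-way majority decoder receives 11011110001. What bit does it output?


Ones: 7 out of 11
Threshold: 6

1 (7/11 voted 1)


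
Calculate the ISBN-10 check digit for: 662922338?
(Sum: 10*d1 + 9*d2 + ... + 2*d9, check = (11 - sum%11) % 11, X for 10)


Weighted sum: 252
252 mod 11 = 10

Check digit: 1


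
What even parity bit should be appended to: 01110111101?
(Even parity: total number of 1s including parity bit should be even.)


Number of 1s in data: 8
Parity bit: 0

0


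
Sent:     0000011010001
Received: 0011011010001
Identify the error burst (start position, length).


XOR: 0011000000000

Burst at position 2, length 2


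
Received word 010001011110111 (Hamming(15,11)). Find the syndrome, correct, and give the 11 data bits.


Syndrome = 8: error at position 8

Data: 00101110111 (corrected bit 8)


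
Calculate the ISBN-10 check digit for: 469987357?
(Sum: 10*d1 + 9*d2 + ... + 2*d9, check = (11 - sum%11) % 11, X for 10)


Weighted sum: 353
353 mod 11 = 1

Check digit: X


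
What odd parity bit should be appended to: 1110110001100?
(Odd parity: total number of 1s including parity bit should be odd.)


Number of 1s in data: 7
Parity bit: 0

0


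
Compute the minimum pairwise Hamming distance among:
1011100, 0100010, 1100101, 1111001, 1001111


Comparing all pairs, minimum distance: 3
Can detect 2 errors, correct 1 errors

3


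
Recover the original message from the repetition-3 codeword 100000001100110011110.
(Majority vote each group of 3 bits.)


Groups: 100, 000, 001, 100, 110, 011, 110
Majority votes: 0000111

0000111


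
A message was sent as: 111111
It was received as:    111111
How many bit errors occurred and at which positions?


XOR: 000000

0 errors (received matches sent)


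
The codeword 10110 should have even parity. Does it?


Number of 1s: 3

No, parity error (3 ones)
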